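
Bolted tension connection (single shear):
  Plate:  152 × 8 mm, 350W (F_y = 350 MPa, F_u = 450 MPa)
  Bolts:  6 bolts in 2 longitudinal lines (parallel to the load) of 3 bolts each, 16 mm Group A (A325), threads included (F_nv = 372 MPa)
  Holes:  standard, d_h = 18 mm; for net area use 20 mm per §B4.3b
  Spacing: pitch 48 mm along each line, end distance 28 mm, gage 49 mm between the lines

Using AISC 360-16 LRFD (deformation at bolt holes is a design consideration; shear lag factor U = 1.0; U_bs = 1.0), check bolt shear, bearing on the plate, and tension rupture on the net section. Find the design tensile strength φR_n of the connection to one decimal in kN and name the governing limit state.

302.4 kN (net-section rupture governs)

Bolt shear: A_b = π(16)²/4 = 201.06 mm². φR_n = 0.75 × 372 × 201.06 × 6 × 1 = 336.6 kN.
Bearing (8 mm plate, F_u = 450 MPa): end bolts L_c = 28 − 18/2 = 19, R_n = min(1.2×19×8×450, 2.4×16×8×450) = 82.08 kN/bolt; interior L_c = 48 − 18 = 30, R_n = 129.6 kN/bolt. φR_n = 0.75 × (2×82.08 + 4×129.6) = 511.9 kN.
Tension rupture (net): A_n = (152 − 2×20)×8 = 896 mm² (U = 1.0, A_e = A_n). φR_n = 0.75 × 450 × 896 = 302.4 kN.
Governing: min(336.6, 511.9, 302.4) = 302.4 kN → net-section rupture.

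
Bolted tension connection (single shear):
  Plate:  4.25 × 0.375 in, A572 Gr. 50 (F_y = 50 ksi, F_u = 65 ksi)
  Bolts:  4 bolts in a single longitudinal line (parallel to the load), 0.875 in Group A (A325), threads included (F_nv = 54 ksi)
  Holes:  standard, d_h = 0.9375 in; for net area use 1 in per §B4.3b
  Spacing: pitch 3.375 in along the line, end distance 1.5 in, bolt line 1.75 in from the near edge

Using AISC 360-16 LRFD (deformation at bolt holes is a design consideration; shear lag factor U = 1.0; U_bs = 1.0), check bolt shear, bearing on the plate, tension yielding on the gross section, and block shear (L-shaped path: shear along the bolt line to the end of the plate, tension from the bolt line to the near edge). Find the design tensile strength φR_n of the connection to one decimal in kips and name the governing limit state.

71.7 kips (gross-section yield governs)

Bolt shear: A_b = π(0.875)²/4 = 0.60132 in². φR_n = 0.75 × 54 × 0.60132 × 4 × 1 = 97.4 kips.
Bearing (0.375 in plate, F_u = 65 ksi): end bolts L_c = 1.5 − 0.9375/2 = 1.03125, R_n = min(1.2×1.03125×0.375×65, 2.4×0.875×0.375×65) = 30.164 kips/bolt; interior L_c = 3.375 − 0.9375 = 2.4375, R_n = 51.188 kips/bolt. φR_n = 0.75 × (1×30.164 + 3×51.188) = 137.8 kips.
Tension yield (gross): A_g = 4.25×0.375 = 1.5938 in². φR_n = 0.90 × 50 × 1.5938 = 71.7 kips.
Block shear: shear path 1×[1.5+3×3.375] = 1×11.625 in, A_gv = 4.3594, A_nv = 1×(11.625 − 3.5×1)×0.375 = 3.0469 in²; tension to near edge: (1.75 − 0.5×1)×0.375 = 0.46875 in². R_n = min(0.6×65×3.0469, 0.6×50×4.3594) + 1.0×65×0.46875 = min(118.83, 130.78) + 30.469 = 149.3 kips. φR_n = 0.75 × 149.3 = 112.0 kips.
Governing: min(97.4, 137.8, 71.7, 112.0) = 71.7 kips → gross-section yield.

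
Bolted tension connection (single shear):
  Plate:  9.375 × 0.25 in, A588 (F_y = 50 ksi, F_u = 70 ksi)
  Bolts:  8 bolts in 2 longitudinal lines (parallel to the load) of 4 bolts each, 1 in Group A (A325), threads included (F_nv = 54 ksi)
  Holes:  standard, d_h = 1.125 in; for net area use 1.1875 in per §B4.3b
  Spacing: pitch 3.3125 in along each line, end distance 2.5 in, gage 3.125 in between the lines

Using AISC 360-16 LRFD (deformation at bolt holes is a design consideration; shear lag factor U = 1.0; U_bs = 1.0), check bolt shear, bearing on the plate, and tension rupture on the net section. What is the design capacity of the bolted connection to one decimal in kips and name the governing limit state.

91.9 kips (net-section rupture governs)

Bolt shear: A_b = π(1)²/4 = 0.7854 in². φR_n = 0.75 × 54 × 0.7854 × 8 × 1 = 254.5 kips.
Bearing (0.25 in plate, F_u = 70 ksi): end bolts L_c = 2.5 − 1.125/2 = 1.9375, R_n = min(1.2×1.9375×0.25×70, 2.4×1×0.25×70) = 40.688 kips/bolt; interior L_c = 3.3125 − 1.125 = 2.1875, R_n = 42 kips/bolt. φR_n = 0.75 × (2×40.688 + 6×42) = 250.0 kips.
Tension rupture (net): A_n = (9.375 − 2×1.1875)×0.25 = 1.75 in² (U = 1.0, A_e = A_n). φR_n = 0.75 × 70 × 1.75 = 91.9 kips.
Governing: min(254.5, 250.0, 91.9) = 91.9 kips → net-section rupture.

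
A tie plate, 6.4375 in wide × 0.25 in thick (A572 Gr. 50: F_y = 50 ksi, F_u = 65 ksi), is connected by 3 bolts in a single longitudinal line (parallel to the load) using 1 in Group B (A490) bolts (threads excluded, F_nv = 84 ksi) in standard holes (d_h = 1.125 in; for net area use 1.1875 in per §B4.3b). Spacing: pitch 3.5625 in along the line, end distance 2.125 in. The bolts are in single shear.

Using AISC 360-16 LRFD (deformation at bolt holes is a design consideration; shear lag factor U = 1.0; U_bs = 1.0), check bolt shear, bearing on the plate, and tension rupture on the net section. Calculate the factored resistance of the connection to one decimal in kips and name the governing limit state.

64.0 kips (net-section rupture governs)

Bolt shear: A_b = π(1)²/4 = 0.7854 in². φR_n = 0.75 × 84 × 0.7854 × 3 × 1 = 148.4 kips.
Bearing (0.25 in plate, F_u = 65 ksi): end bolts L_c = 2.125 − 1.125/2 = 1.5625, R_n = min(1.2×1.5625×0.25×65, 2.4×1×0.25×65) = 30.469 kips/bolt; interior L_c = 3.5625 − 1.125 = 2.4375, R_n = 39 kips/bolt. φR_n = 0.75 × (1×30.469 + 2×39) = 81.4 kips.
Tension rupture (net): A_n = (6.4375 − 1×1.1875)×0.25 = 1.3125 in² (U = 1.0, A_e = A_n). φR_n = 0.75 × 65 × 1.3125 = 64.0 kips.
Governing: min(148.4, 81.4, 64.0) = 64.0 kips → net-section rupture.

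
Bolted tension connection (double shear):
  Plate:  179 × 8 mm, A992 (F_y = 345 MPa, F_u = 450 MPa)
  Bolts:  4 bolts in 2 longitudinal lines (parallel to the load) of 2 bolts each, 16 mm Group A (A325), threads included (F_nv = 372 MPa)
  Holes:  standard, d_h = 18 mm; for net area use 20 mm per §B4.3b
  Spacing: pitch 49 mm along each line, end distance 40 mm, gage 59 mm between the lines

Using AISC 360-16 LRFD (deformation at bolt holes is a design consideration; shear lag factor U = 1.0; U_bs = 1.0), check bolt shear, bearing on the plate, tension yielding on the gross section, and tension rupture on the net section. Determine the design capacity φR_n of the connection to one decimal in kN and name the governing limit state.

375.3 kN (net-section rupture governs)

Bolt shear: A_b = π(16)²/4 = 201.06 mm². φR_n = 0.75 × 372 × 201.06 × 4 × 2 = 448.8 kN.
Bearing (8 mm plate, F_u = 450 MPa): end bolts L_c = 40 − 18/2 = 31, R_n = min(1.2×31×8×450, 2.4×16×8×450) = 133.92 kN/bolt; interior L_c = 49 − 18 = 31, R_n = 133.92 kN/bolt. φR_n = 0.75 × (2×133.92 + 2×133.92) = 401.8 kN.
Tension yield (gross): A_g = 179×8 = 1432 mm². φR_n = 0.90 × 345 × 1432 = 444.6 kN.
Tension rupture (net): A_n = (179 − 2×20)×8 = 1112 mm² (U = 1.0, A_e = A_n). φR_n = 0.75 × 450 × 1112 = 375.3 kN.
Governing: min(448.8, 401.8, 444.6, 375.3) = 375.3 kN → net-section rupture.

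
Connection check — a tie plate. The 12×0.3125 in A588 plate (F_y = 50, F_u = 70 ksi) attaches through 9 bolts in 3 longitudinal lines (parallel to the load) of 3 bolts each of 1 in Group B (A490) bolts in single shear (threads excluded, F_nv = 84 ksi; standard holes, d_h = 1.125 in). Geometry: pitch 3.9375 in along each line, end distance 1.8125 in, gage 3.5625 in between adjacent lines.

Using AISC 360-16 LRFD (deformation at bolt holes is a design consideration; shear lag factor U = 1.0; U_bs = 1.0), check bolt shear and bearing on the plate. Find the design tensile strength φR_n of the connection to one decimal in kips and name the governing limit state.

Bolt shear: A_b = π(1)²/4 = 0.7854 in². φR_n = 0.75 × 84 × 0.7854 × 9 × 1 = 445.3 kips.
Bearing (0.3125 in plate, F_u = 70 ksi): end bolts L_c = 1.8125 − 1.125/2 = 1.25, R_n = min(1.2×1.25×0.3125×70, 2.4×1×0.3125×70) = 32.813 kips/bolt; interior L_c = 3.9375 − 1.125 = 2.8125, R_n = 52.5 kips/bolt. φR_n = 0.75 × (3×32.813 + 6×52.5) = 310.1 kips.
Governing: min(445.3, 310.1) = 310.1 kips → bearing.

310.1 kips (bearing governs)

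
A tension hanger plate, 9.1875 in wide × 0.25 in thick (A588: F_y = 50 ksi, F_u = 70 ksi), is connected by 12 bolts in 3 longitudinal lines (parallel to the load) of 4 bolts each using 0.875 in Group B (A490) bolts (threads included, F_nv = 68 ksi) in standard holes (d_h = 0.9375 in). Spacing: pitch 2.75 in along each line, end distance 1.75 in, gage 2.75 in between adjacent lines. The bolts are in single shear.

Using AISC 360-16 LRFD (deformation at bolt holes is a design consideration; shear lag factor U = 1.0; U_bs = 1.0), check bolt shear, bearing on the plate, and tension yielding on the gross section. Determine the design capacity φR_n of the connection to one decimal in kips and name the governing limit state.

103.4 kips (gross-section yield governs)

Bolt shear: A_b = π(0.875)²/4 = 0.60132 in². φR_n = 0.75 × 68 × 0.60132 × 12 × 1 = 368.0 kips.
Bearing (0.25 in plate, F_u = 70 ksi): end bolts L_c = 1.75 − 0.9375/2 = 1.28125, R_n = min(1.2×1.28125×0.25×70, 2.4×0.875×0.25×70) = 26.906 kips/bolt; interior L_c = 2.75 − 0.9375 = 1.8125, R_n = 36.75 kips/bolt. φR_n = 0.75 × (3×26.906 + 9×36.75) = 308.6 kips.
Tension yield (gross): A_g = 9.1875×0.25 = 2.2969 in². φR_n = 0.90 × 50 × 2.2969 = 103.4 kips.
Governing: min(368.0, 308.6, 103.4) = 103.4 kips → gross-section yield.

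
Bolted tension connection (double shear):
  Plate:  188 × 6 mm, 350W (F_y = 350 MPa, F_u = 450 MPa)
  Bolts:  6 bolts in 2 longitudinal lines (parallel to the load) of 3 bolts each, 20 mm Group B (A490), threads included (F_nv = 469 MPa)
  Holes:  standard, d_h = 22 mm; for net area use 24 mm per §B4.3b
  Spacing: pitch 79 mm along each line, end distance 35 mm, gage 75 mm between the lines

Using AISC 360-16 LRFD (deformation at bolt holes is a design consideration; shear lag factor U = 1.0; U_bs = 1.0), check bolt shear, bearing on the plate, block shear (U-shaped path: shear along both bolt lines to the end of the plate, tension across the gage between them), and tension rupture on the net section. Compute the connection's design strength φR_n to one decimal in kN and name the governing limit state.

283.5 kN (net-section rupture governs)

Bolt shear: A_b = π(20)²/4 = 314.16 mm². φR_n = 0.75 × 469 × 314.16 × 6 × 2 = 1326.1 kN.
Bearing (6 mm plate, F_u = 450 MPa): end bolts L_c = 35 − 22/2 = 24, R_n = min(1.2×24×6×450, 2.4×20×6×450) = 77.76 kN/bolt; interior L_c = 79 − 22 = 57, R_n = 129.6 kN/bolt. φR_n = 0.75 × (2×77.76 + 4×129.6) = 505.4 kN.
Block shear: shear path 2×[35+2×79] = 2×193 mm, A_gv = 2316, A_nv = 2×(193 − 2.5×24)×6 = 1596 mm²; tension across gage: (75 − 1×24)×6 = 306 mm². R_n = min(0.6×450×1596, 0.6×350×2316) + 1.0×450×306 = min(430.92, 486.36) + 137.7 = 568.62 kN. φR_n = 0.75 × 568.62 = 426.5 kN.
Tension rupture (net): A_n = (188 − 2×24)×6 = 840 mm² (U = 1.0, A_e = A_n). φR_n = 0.75 × 450 × 840 = 283.5 kN.
Governing: min(1326.1, 505.4, 426.5, 283.5) = 283.5 kN → net-section rupture.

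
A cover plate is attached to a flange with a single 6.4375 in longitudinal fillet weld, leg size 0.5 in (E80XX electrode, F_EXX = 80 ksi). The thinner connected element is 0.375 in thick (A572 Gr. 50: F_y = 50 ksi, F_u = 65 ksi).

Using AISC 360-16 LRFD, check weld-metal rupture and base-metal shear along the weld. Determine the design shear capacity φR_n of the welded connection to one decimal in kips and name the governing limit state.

Weld metal: throat = 0.707×0.5 = 0.3535 in, L = 6.4375 in. φR_n = 0.75 × 0.6 × 80 × 0.3535 × 6.4375 = 81.9 kips.
Base metal shear (0.375 in plate): yield φR_n = 1.0×0.6×50×0.375×6.4375 = 72.4 kips; rupture φR_n = 0.75×0.6×65×0.375×6.4375 = 70.6 kips; take 70.6 kips (rupture).
Governing: min(81.9, 70.6) = 70.6 kips → base-metal shear.

70.6 kips (base-metal shear governs)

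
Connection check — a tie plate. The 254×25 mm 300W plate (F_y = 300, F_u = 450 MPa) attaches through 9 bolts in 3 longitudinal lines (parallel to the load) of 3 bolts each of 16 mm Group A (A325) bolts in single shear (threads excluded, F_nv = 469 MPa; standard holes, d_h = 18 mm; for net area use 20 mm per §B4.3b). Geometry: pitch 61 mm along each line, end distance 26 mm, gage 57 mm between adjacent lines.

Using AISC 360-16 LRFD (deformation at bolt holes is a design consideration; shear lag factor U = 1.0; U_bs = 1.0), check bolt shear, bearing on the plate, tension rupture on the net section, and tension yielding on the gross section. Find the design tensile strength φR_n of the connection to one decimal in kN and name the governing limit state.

Bolt shear: A_b = π(16)²/4 = 201.06 mm². φR_n = 0.75 × 469 × 201.06 × 9 × 1 = 636.5 kN.
Bearing (25 mm plate, F_u = 450 MPa): end bolts L_c = 26 − 18/2 = 17, R_n = min(1.2×17×25×450, 2.4×16×25×450) = 229.5 kN/bolt; interior L_c = 61 − 18 = 43, R_n = 432 kN/bolt. φR_n = 0.75 × (3×229.5 + 6×432) = 2460.4 kN.
Tension rupture (net): A_n = (254 − 3×20)×25 = 4850 mm² (U = 1.0, A_e = A_n). φR_n = 0.75 × 450 × 4850 = 1636.9 kN.
Tension yield (gross): A_g = 254×25 = 6350 mm². φR_n = 0.90 × 300 × 6350 = 1714.5 kN.
Governing: min(636.5, 2460.4, 1636.9, 1714.5) = 636.5 kN → bolt shear.

636.5 kN (bolt shear governs)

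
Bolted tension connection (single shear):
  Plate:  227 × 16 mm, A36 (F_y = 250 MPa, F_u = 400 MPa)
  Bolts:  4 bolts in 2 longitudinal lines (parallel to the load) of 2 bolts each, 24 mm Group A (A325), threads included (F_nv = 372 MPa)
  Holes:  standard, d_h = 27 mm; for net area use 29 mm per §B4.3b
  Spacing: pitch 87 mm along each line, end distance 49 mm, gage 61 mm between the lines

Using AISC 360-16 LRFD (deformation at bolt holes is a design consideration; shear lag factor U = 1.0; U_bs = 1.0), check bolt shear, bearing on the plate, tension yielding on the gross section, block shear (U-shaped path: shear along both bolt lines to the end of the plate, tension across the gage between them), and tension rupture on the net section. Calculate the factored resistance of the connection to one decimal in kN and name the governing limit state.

504.9 kN (bolt shear governs)

Bolt shear: A_b = π(24)²/4 = 452.39 mm². φR_n = 0.75 × 372 × 452.39 × 4 × 1 = 504.9 kN.
Bearing (16 mm plate, F_u = 400 MPa): end bolts L_c = 49 − 27/2 = 35.5, R_n = min(1.2×35.5×16×400, 2.4×24×16×400) = 272.64 kN/bolt; interior L_c = 87 − 27 = 60, R_n = 368.64 kN/bolt. φR_n = 0.75 × (2×272.64 + 2×368.64) = 961.9 kN.
Tension yield (gross): A_g = 227×16 = 3632 mm². φR_n = 0.90 × 250 × 3632 = 817.2 kN.
Block shear: shear path 2×[49+1×87] = 2×136 mm, A_gv = 4352, A_nv = 2×(136 − 1.5×29)×16 = 2960 mm²; tension across gage: (61 − 1×29)×16 = 512 mm². R_n = min(0.6×400×2960, 0.6×250×4352) + 1.0×400×512 = min(710.4, 652.8) + 204.8 = 857.6 kN. φR_n = 0.75 × 857.6 = 643.2 kN.
Tension rupture (net): A_n = (227 − 2×29)×16 = 2704 mm² (U = 1.0, A_e = A_n). φR_n = 0.75 × 400 × 2704 = 811.2 kN.
Governing: min(504.9, 961.9, 817.2, 643.2, 811.2) = 504.9 kN → bolt shear.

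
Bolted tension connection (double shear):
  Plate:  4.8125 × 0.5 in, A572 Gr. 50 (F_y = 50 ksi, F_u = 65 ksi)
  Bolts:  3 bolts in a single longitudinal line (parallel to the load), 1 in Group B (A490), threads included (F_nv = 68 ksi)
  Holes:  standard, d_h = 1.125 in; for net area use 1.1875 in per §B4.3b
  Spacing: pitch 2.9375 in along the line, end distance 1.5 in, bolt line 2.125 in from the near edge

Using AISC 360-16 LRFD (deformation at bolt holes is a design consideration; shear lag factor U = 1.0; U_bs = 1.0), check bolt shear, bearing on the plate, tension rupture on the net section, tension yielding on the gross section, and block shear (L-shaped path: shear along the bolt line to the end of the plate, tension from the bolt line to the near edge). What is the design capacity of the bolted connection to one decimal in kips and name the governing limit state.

Bolt shear: A_b = π(1)²/4 = 0.7854 in². φR_n = 0.75 × 68 × 0.7854 × 3 × 2 = 240.3 kips.
Bearing (0.5 in plate, F_u = 65 ksi): end bolts L_c = 1.5 − 1.125/2 = 0.9375, R_n = min(1.2×0.9375×0.5×65, 2.4×1×0.5×65) = 36.563 kips/bolt; interior L_c = 2.9375 − 1.125 = 1.8125, R_n = 70.688 kips/bolt. φR_n = 0.75 × (1×36.563 + 2×70.688) = 133.5 kips.
Tension rupture (net): A_n = (4.8125 − 1×1.1875)×0.5 = 1.8125 in² (U = 1.0, A_e = A_n). φR_n = 0.75 × 65 × 1.8125 = 88.4 kips.
Tension yield (gross): A_g = 4.8125×0.5 = 2.4063 in². φR_n = 0.90 × 50 × 2.4063 = 108.3 kips.
Block shear: shear path 1×[1.5+2×2.9375] = 1×7.375 in, A_gv = 3.6875, A_nv = 1×(7.375 − 2.5×1.1875)×0.5 = 2.2031 in²; tension to near edge: (2.125 − 0.5×1.1875)×0.5 = 0.76563 in². R_n = min(0.6×65×2.2031, 0.6×50×3.6875) + 1.0×65×0.76563 = min(85.921, 110.63) + 49.766 = 135.69 kips. φR_n = 0.75 × 135.69 = 101.8 kips.
Governing: min(240.3, 133.5, 88.4, 108.3, 101.8) = 88.4 kips → net-section rupture.

88.4 kips (net-section rupture governs)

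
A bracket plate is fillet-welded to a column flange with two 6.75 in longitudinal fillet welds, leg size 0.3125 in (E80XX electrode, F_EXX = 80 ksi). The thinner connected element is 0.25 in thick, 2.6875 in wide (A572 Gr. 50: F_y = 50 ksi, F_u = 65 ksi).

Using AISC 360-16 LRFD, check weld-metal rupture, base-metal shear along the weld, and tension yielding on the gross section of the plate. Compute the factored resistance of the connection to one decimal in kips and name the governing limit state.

30.2 kips (gross-section yield governs)

Weld metal: throat = 0.707×0.3125 = 0.22094 in, L = 2×6.75 = 13.5 in. φR_n = 0.75 × 0.6 × 80 × 0.22094 × 13.5 = 107.4 kips.
Base metal shear (0.25 in plate): yield φR_n = 1.0×0.6×50×0.25×13.5 = 101.3 kips; rupture φR_n = 0.75×0.6×65×0.25×13.5 = 98.7 kips; take 98.7 kips (rupture).
Tension yield (gross): A_g = 2.6875×0.25 = 0.67188 in². φR_n = 0.90 × 50 × 0.67188 = 30.2 kips.
Governing: min(107.4, 98.7, 30.2) = 30.2 kips → gross-section yield.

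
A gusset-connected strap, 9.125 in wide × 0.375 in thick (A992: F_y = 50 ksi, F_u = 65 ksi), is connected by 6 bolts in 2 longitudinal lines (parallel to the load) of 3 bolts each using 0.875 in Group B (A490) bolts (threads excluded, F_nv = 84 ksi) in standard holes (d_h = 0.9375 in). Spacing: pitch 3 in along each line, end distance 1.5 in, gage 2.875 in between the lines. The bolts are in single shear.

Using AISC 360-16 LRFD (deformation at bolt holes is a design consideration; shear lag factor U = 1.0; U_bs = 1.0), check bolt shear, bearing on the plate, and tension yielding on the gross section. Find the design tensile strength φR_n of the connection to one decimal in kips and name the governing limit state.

154.0 kips (gross-section yield governs)

Bolt shear: A_b = π(0.875)²/4 = 0.60132 in². φR_n = 0.75 × 84 × 0.60132 × 6 × 1 = 227.3 kips.
Bearing (0.375 in plate, F_u = 65 ksi): end bolts L_c = 1.5 − 0.9375/2 = 1.03125, R_n = min(1.2×1.03125×0.375×65, 2.4×0.875×0.375×65) = 30.164 kips/bolt; interior L_c = 3 − 0.9375 = 2.0625, R_n = 51.188 kips/bolt. φR_n = 0.75 × (2×30.164 + 4×51.188) = 198.8 kips.
Tension yield (gross): A_g = 9.125×0.375 = 3.4219 in². φR_n = 0.90 × 50 × 3.4219 = 154.0 kips.
Governing: min(227.3, 198.8, 154.0) = 154.0 kips → gross-section yield.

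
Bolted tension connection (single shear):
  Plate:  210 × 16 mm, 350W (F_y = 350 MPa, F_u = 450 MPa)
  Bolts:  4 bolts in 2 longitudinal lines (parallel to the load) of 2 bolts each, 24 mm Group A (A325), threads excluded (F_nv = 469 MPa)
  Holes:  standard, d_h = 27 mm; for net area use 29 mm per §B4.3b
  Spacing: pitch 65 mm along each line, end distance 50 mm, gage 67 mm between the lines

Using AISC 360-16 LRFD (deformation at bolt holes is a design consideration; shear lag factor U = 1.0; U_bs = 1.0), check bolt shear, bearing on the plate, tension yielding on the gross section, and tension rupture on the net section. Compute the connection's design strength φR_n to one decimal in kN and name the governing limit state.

Bolt shear: A_b = π(24)²/4 = 452.39 mm². φR_n = 0.75 × 469 × 452.39 × 4 × 1 = 636.5 kN.
Bearing (16 mm plate, F_u = 450 MPa): end bolts L_c = 50 − 27/2 = 36.5, R_n = min(1.2×36.5×16×450, 2.4×24×16×450) = 315.36 kN/bolt; interior L_c = 65 − 27 = 38, R_n = 328.32 kN/bolt. φR_n = 0.75 × (2×315.36 + 2×328.32) = 965.5 kN.
Tension yield (gross): A_g = 210×16 = 3360 mm². φR_n = 0.90 × 350 × 3360 = 1058.4 kN.
Tension rupture (net): A_n = (210 − 2×29)×16 = 2432 mm² (U = 1.0, A_e = A_n). φR_n = 0.75 × 450 × 2432 = 820.8 kN.
Governing: min(636.5, 965.5, 1058.4, 820.8) = 636.5 kN → bolt shear.

636.5 kN (bolt shear governs)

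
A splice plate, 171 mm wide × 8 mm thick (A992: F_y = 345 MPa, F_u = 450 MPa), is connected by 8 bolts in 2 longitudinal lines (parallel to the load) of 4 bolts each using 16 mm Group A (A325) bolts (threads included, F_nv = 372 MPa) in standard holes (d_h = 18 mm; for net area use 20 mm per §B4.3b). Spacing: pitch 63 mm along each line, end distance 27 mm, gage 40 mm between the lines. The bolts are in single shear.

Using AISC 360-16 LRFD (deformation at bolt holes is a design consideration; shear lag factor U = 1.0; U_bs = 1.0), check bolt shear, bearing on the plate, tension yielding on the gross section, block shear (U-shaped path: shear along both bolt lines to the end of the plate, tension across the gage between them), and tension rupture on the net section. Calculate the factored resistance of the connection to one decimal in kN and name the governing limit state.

353.7 kN (net-section rupture governs)

Bolt shear: A_b = π(16)²/4 = 201.06 mm². φR_n = 0.75 × 372 × 201.06 × 8 × 1 = 448.8 kN.
Bearing (8 mm plate, F_u = 450 MPa): end bolts L_c = 27 − 18/2 = 18, R_n = min(1.2×18×8×450, 2.4×16×8×450) = 77.76 kN/bolt; interior L_c = 63 − 18 = 45, R_n = 138.24 kN/bolt. φR_n = 0.75 × (2×77.76 + 6×138.24) = 738.7 kN.
Tension yield (gross): A_g = 171×8 = 1368 mm². φR_n = 0.90 × 345 × 1368 = 424.8 kN.
Block shear: shear path 2×[27+3×63] = 2×216 mm, A_gv = 3456, A_nv = 2×(216 − 3.5×20)×8 = 2336 mm²; tension across gage: (40 − 1×20)×8 = 160 mm². R_n = min(0.6×450×2336, 0.6×345×3456) + 1.0×450×160 = min(630.72, 715.39) + 72 = 702.72 kN. φR_n = 0.75 × 702.72 = 527.0 kN.
Tension rupture (net): A_n = (171 − 2×20)×8 = 1048 mm² (U = 1.0, A_e = A_n). φR_n = 0.75 × 450 × 1048 = 353.7 kN.
Governing: min(448.8, 738.7, 424.8, 527.0, 353.7) = 353.7 kN → net-section rupture.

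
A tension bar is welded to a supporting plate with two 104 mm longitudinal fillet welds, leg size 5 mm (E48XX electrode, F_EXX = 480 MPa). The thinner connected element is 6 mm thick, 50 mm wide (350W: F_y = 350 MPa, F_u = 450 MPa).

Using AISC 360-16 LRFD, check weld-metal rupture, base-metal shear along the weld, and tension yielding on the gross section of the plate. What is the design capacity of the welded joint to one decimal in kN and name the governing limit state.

94.5 kN (gross-section yield governs)

Weld metal: throat = 0.707×5 = 3.535 mm, L = 2×104 = 208 mm. φR_n = 0.75 × 0.6 × 480 × 3.535 × 208 = 158.8 kN.
Base metal shear (6 mm plate): yield φR_n = 1.0×0.6×350×6×208 = 262.1 kN; rupture φR_n = 0.75×0.6×450×6×208 = 252.7 kN; take 252.7 kN (rupture).
Tension yield (gross): A_g = 50×6 = 300 mm². φR_n = 0.90 × 350 × 300 = 94.5 kN.
Governing: min(158.8, 252.7, 94.5) = 94.5 kN → gross-section yield.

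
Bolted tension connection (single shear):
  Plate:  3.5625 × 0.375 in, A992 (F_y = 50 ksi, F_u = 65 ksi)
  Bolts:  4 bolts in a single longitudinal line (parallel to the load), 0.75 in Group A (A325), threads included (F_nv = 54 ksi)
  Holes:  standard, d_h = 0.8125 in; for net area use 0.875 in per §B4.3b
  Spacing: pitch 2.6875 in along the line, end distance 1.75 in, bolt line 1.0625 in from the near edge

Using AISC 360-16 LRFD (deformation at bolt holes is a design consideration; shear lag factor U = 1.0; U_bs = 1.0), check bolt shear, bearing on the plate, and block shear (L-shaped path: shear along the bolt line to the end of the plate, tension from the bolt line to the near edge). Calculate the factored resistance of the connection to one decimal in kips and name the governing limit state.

71.6 kips (bolt shear governs)

Bolt shear: A_b = π(0.75)²/4 = 0.44179 in². φR_n = 0.75 × 54 × 0.44179 × 4 × 1 = 71.6 kips.
Bearing (0.375 in plate, F_u = 65 ksi): end bolts L_c = 1.75 − 0.8125/2 = 1.34375, R_n = min(1.2×1.34375×0.375×65, 2.4×0.75×0.375×65) = 39.305 kips/bolt; interior L_c = 2.6875 − 0.8125 = 1.875, R_n = 43.875 kips/bolt. φR_n = 0.75 × (1×39.305 + 3×43.875) = 128.2 kips.
Block shear: shear path 1×[1.75+3×2.6875] = 1×9.8125 in, A_gv = 3.6797, A_nv = 1×(9.8125 − 3.5×0.875)×0.375 = 2.5313 in²; tension to near edge: (1.0625 − 0.5×0.875)×0.375 = 0.23438 in². R_n = min(0.6×65×2.5313, 0.6×50×3.6797) + 1.0×65×0.23438 = min(98.721, 110.39) + 15.235 = 113.96 kips. φR_n = 0.75 × 113.96 = 85.5 kips.
Governing: min(71.6, 128.2, 85.5) = 71.6 kips → bolt shear.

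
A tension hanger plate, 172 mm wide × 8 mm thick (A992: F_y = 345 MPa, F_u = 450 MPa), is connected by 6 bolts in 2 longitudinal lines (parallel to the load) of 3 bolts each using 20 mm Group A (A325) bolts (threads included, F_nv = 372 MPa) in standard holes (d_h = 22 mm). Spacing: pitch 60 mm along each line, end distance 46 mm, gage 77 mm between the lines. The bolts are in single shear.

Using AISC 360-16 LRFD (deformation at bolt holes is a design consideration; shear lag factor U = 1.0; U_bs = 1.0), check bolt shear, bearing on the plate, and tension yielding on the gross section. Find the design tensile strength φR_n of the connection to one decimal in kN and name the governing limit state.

Bolt shear: A_b = π(20)²/4 = 314.16 mm². φR_n = 0.75 × 372 × 314.16 × 6 × 1 = 525.9 kN.
Bearing (8 mm plate, F_u = 450 MPa): end bolts L_c = 46 − 22/2 = 35, R_n = min(1.2×35×8×450, 2.4×20×8×450) = 151.2 kN/bolt; interior L_c = 60 − 22 = 38, R_n = 164.16 kN/bolt. φR_n = 0.75 × (2×151.2 + 4×164.16) = 719.3 kN.
Tension yield (gross): A_g = 172×8 = 1376 mm². φR_n = 0.90 × 345 × 1376 = 427.2 kN.
Governing: min(525.9, 719.3, 427.2) = 427.2 kN → gross-section yield.

427.2 kN (gross-section yield governs)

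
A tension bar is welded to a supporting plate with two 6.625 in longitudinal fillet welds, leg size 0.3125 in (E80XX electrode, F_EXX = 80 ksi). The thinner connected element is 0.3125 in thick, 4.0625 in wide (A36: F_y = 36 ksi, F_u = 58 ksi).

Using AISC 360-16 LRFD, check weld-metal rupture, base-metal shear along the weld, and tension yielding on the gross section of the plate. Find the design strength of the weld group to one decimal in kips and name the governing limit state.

41.1 kips (gross-section yield governs)

Weld metal: throat = 0.707×0.3125 = 0.22094 in, L = 2×6.625 = 13.25 in. φR_n = 0.75 × 0.6 × 80 × 0.22094 × 13.25 = 105.4 kips.
Base metal shear (0.3125 in plate): yield φR_n = 1.0×0.6×36×0.3125×13.25 = 89.4 kips; rupture φR_n = 0.75×0.6×58×0.3125×13.25 = 108.1 kips; take 89.4 kips (yield).
Tension yield (gross): A_g = 4.0625×0.3125 = 1.2695 in². φR_n = 0.90 × 36 × 1.2695 = 41.1 kips.
Governing: min(105.4, 89.4, 41.1) = 41.1 kips → gross-section yield.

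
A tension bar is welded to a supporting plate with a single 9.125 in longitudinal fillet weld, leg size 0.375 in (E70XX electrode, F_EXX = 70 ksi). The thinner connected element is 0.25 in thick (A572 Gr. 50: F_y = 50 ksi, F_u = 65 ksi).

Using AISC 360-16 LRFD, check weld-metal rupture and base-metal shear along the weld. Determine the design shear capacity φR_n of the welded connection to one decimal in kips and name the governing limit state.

66.7 kips (base-metal shear governs)

Weld metal: throat = 0.707×0.375 = 0.26513 in, L = 9.125 in. φR_n = 0.75 × 0.6 × 70 × 0.26513 × 9.125 = 76.2 kips.
Base metal shear (0.25 in plate): yield φR_n = 1.0×0.6×50×0.25×9.125 = 68.4 kips; rupture φR_n = 0.75×0.6×65×0.25×9.125 = 66.7 kips; take 66.7 kips (rupture).
Governing: min(76.2, 66.7) = 66.7 kips → base-metal shear.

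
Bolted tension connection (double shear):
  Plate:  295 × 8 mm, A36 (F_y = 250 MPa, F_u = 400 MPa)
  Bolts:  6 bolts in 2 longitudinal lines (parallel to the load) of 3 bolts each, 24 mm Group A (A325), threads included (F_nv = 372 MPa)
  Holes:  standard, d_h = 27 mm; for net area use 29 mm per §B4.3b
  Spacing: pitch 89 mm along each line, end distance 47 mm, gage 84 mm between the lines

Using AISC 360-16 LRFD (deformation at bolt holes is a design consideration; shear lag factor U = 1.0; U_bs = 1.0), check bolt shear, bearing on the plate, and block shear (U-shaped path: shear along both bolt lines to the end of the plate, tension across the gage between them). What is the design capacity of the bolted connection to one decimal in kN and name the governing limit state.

Bolt shear: A_b = π(24)²/4 = 452.39 mm². φR_n = 0.75 × 372 × 452.39 × 6 × 2 = 1514.6 kN.
Bearing (8 mm plate, F_u = 400 MPa): end bolts L_c = 47 − 27/2 = 33.5, R_n = min(1.2×33.5×8×400, 2.4×24×8×400) = 128.64 kN/bolt; interior L_c = 89 − 27 = 62, R_n = 184.32 kN/bolt. φR_n = 0.75 × (2×128.64 + 4×184.32) = 745.9 kN.
Block shear: shear path 2×[47+2×89] = 2×225 mm, A_gv = 3600, A_nv = 2×(225 − 2.5×29)×8 = 2440 mm²; tension across gage: (84 − 1×29)×8 = 440 mm². R_n = min(0.6×400×2440, 0.6×250×3600) + 1.0×400×440 = min(585.6, 540) + 176 = 716 kN. φR_n = 0.75 × 716 = 537.0 kN.
Governing: min(1514.6, 745.9, 537.0) = 537.0 kN → block shear.

537.0 kN (block shear governs)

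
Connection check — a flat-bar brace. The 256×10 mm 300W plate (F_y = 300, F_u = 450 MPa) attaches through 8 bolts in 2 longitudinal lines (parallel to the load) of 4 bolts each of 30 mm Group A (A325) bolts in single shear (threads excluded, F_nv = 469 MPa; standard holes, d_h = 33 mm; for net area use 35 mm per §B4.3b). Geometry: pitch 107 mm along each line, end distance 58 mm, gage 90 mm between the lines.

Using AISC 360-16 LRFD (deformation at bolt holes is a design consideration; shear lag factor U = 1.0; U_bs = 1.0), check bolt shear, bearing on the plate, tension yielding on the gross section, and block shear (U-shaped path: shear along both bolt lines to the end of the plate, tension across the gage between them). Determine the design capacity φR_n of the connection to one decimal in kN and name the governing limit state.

Bolt shear: A_b = π(30)²/4 = 706.86 mm². φR_n = 0.75 × 469 × 706.86 × 8 × 1 = 1989.1 kN.
Bearing (10 mm plate, F_u = 450 MPa): end bolts L_c = 58 − 33/2 = 41.5, R_n = min(1.2×41.5×10×450, 2.4×30×10×450) = 224.1 kN/bolt; interior L_c = 107 − 33 = 74, R_n = 324 kN/bolt. φR_n = 0.75 × (2×224.1 + 6×324) = 1794.2 kN.
Tension yield (gross): A_g = 256×10 = 2560 mm². φR_n = 0.90 × 300 × 2560 = 691.2 kN.
Block shear: shear path 2×[58+3×107] = 2×379 mm, A_gv = 7580, A_nv = 2×(379 − 3.5×35)×10 = 5130 mm²; tension across gage: (90 − 1×35)×10 = 550 mm². R_n = min(0.6×450×5130, 0.6×300×7580) + 1.0×450×550 = min(1385.1, 1364.4) + 247.5 = 1611.9 kN. φR_n = 0.75 × 1611.9 = 1208.9 kN.
Governing: min(1989.1, 1794.2, 691.2, 1208.9) = 691.2 kN → gross-section yield.

691.2 kN (gross-section yield governs)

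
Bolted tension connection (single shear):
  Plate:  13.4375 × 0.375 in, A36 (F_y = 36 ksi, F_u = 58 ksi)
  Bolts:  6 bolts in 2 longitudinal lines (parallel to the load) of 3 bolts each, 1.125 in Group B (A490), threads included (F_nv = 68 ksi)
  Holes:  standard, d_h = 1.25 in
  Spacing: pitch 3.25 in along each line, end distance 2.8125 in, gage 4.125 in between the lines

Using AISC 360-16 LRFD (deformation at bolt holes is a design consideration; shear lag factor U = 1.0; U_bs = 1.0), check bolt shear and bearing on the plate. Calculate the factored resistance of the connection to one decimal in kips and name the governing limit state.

Bolt shear: A_b = π(1.125)²/4 = 0.99402 in². φR_n = 0.75 × 68 × 0.99402 × 6 × 1 = 304.2 kips.
Bearing (0.375 in plate, F_u = 58 ksi): end bolts L_c = 2.8125 − 1.25/2 = 2.1875, R_n = min(1.2×2.1875×0.375×58, 2.4×1.125×0.375×58) = 57.094 kips/bolt; interior L_c = 3.25 − 1.25 = 2, R_n = 52.2 kips/bolt. φR_n = 0.75 × (2×57.094 + 4×52.2) = 242.2 kips.
Governing: min(304.2, 242.2) = 242.2 kips → bearing.

242.2 kips (bearing governs)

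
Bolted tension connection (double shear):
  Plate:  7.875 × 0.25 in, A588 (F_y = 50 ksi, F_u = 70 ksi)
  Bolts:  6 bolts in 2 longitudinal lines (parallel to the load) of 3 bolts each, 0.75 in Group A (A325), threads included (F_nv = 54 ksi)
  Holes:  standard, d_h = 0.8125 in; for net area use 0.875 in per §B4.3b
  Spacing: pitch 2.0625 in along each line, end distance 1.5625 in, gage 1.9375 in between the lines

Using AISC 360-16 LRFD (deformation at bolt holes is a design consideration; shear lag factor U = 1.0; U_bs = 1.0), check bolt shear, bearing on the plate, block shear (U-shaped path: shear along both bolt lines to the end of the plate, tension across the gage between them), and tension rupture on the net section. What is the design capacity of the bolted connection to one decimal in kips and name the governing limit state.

69.1 kips (block shear governs)

Bolt shear: A_b = π(0.75)²/4 = 0.44179 in². φR_n = 0.75 × 54 × 0.44179 × 6 × 2 = 214.7 kips.
Bearing (0.25 in plate, F_u = 70 ksi): end bolts L_c = 1.5625 − 0.8125/2 = 1.15625, R_n = min(1.2×1.15625×0.25×70, 2.4×0.75×0.25×70) = 24.281 kips/bolt; interior L_c = 2.0625 − 0.8125 = 1.25, R_n = 26.25 kips/bolt. φR_n = 0.75 × (2×24.281 + 4×26.25) = 115.2 kips.
Block shear: shear path 2×[1.5625+2×2.0625] = 2×5.6875 in, A_gv = 2.8438, A_nv = 2×(5.6875 − 2.5×0.875)×0.25 = 1.75 in²; tension across gage: (1.9375 − 1×0.875)×0.25 = 0.26563 in². R_n = min(0.6×70×1.75, 0.6×50×2.8438) + 1.0×70×0.26563 = min(73.5, 85.314) + 18.594 = 92.094 kips. φR_n = 0.75 × 92.094 = 69.1 kips.
Tension rupture (net): A_n = (7.875 − 2×0.875)×0.25 = 1.5313 in² (U = 1.0, A_e = A_n). φR_n = 0.75 × 70 × 1.5313 = 80.4 kips.
Governing: min(214.7, 115.2, 69.1, 80.4) = 69.1 kips → block shear.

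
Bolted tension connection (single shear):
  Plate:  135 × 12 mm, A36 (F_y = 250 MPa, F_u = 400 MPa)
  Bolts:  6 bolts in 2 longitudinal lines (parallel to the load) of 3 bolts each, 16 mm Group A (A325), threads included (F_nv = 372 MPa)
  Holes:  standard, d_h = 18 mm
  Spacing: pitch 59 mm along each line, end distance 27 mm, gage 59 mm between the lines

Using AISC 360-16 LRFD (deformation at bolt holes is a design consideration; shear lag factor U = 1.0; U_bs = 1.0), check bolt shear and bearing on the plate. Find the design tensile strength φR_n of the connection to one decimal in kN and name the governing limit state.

Bolt shear: A_b = π(16)²/4 = 201.06 mm². φR_n = 0.75 × 372 × 201.06 × 6 × 1 = 336.6 kN.
Bearing (12 mm plate, F_u = 400 MPa): end bolts L_c = 27 − 18/2 = 18, R_n = min(1.2×18×12×400, 2.4×16×12×400) = 103.68 kN/bolt; interior L_c = 59 − 18 = 41, R_n = 184.32 kN/bolt. φR_n = 0.75 × (2×103.68 + 4×184.32) = 708.5 kN.
Governing: min(336.6, 708.5) = 336.6 kN → bolt shear.

336.6 kN (bolt shear governs)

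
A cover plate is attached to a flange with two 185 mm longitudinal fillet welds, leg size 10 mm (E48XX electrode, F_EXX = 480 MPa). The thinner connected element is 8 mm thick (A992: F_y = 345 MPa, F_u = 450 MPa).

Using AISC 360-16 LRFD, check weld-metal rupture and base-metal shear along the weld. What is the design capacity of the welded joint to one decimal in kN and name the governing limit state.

565.0 kN (weld metal governs)

Weld metal: throat = 0.707×10 = 7.07 mm, L = 2×185 = 370 mm. φR_n = 0.75 × 0.6 × 480 × 7.07 × 370 = 565.0 kN.
Base metal shear (8 mm plate): yield φR_n = 1.0×0.6×345×8×370 = 612.7 kN; rupture φR_n = 0.75×0.6×450×8×370 = 599.4 kN; take 599.4 kN (rupture).
Governing: min(565.0, 599.4) = 565.0 kN → weld metal.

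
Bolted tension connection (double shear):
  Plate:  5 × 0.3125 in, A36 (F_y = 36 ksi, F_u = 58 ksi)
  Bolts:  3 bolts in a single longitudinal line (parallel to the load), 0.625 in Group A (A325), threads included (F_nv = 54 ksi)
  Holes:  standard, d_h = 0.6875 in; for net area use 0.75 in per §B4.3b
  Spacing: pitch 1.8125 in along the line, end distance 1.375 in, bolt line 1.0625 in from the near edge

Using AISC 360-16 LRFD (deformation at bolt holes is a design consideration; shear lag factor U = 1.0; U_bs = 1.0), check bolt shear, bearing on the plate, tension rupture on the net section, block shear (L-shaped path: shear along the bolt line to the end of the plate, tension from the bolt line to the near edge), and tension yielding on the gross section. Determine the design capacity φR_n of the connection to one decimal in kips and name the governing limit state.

34.7 kips (block shear governs)

Bolt shear: A_b = π(0.625)²/4 = 0.3068 in². φR_n = 0.75 × 54 × 0.3068 × 3 × 2 = 74.6 kips.
Bearing (0.3125 in plate, F_u = 58 ksi): end bolts L_c = 1.375 − 0.6875/2 = 1.03125, R_n = min(1.2×1.03125×0.3125×58, 2.4×0.625×0.3125×58) = 22.43 kips/bolt; interior L_c = 1.8125 − 0.6875 = 1.125, R_n = 24.469 kips/bolt. φR_n = 0.75 × (1×22.43 + 2×24.469) = 53.5 kips.
Tension rupture (net): A_n = (5 − 1×0.75)×0.3125 = 1.3281 in² (U = 1.0, A_e = A_n). φR_n = 0.75 × 58 × 1.3281 = 57.8 kips.
Block shear: shear path 1×[1.375+2×1.8125] = 1×5 in, A_gv = 1.5625, A_nv = 1×(5 − 2.5×0.75)×0.3125 = 0.97656 in²; tension to near edge: (1.0625 − 0.5×0.75)×0.3125 = 0.21484 in². R_n = min(0.6×58×0.97656, 0.6×36×1.5625) + 1.0×58×0.21484 = min(33.984, 33.75) + 12.461 = 46.211 kips. φR_n = 0.75 × 46.211 = 34.7 kips.
Tension yield (gross): A_g = 5×0.3125 = 1.5625 in². φR_n = 0.90 × 36 × 1.5625 = 50.6 kips.
Governing: min(74.6, 53.5, 57.8, 34.7, 50.6) = 34.7 kips → block shear.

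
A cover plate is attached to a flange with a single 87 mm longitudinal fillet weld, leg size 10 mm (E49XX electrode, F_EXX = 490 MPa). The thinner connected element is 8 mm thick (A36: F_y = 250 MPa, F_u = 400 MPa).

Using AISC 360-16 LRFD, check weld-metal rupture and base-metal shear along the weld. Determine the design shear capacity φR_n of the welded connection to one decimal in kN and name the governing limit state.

Weld metal: throat = 0.707×10 = 7.07 mm, L = 87 mm. φR_n = 0.75 × 0.6 × 490 × 7.07 × 87 = 135.6 kN.
Base metal shear (8 mm plate): yield φR_n = 1.0×0.6×250×8×87 = 104.4 kN; rupture φR_n = 0.75×0.6×400×8×87 = 125.3 kN; take 104.4 kN (yield).
Governing: min(135.6, 104.4) = 104.4 kN → base-metal shear.

104.4 kN (base-metal shear governs)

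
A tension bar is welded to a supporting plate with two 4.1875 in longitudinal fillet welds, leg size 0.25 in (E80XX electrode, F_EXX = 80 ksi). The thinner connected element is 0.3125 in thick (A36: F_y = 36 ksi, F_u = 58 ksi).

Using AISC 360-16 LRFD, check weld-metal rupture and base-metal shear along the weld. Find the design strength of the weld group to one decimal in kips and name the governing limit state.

53.3 kips (weld metal governs)

Weld metal: throat = 0.707×0.25 = 0.17675 in, L = 2×4.1875 = 8.375 in. φR_n = 0.75 × 0.6 × 80 × 0.17675 × 8.375 = 53.3 kips.
Base metal shear (0.3125 in plate): yield φR_n = 1.0×0.6×36×0.3125×8.375 = 56.5 kips; rupture φR_n = 0.75×0.6×58×0.3125×8.375 = 68.3 kips; take 56.5 kips (yield).
Governing: min(53.3, 56.5) = 53.3 kips → weld metal.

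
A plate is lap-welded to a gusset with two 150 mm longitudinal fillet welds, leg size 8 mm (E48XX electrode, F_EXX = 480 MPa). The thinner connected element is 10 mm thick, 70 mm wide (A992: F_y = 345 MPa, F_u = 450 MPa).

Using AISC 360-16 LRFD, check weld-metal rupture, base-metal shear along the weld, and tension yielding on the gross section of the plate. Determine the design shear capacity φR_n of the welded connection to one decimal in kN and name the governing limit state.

217.4 kN (gross-section yield governs)

Weld metal: throat = 0.707×8 = 5.656 mm, L = 2×150 = 300 mm. φR_n = 0.75 × 0.6 × 480 × 5.656 × 300 = 366.5 kN.
Base metal shear (10 mm plate): yield φR_n = 1.0×0.6×345×10×300 = 621.0 kN; rupture φR_n = 0.75×0.6×450×10×300 = 607.5 kN; take 607.5 kN (rupture).
Tension yield (gross): A_g = 70×10 = 700 mm². φR_n = 0.90 × 345 × 700 = 217.4 kN.
Governing: min(366.5, 607.5, 217.4) = 217.4 kN → gross-section yield.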